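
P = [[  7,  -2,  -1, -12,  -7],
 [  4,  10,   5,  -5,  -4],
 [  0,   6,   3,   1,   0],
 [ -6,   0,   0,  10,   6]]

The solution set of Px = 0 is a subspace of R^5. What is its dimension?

Row reduce to echelon form.
R2 ← R2 − (4/7)·R1: [0, 78/7, 39/7, 13/7, 0]
R4 ← R4 + (6/7)·R1: [0, -12/7, -6/7, -2/7, 0]
R3 ← R3 − (7/13)·R2: [0, 0, 0, 0, 0]
R4 ← R4 + (2/13)·R2: [0, 0, 0, 0, 0]
2 nonzero rows, so rank(P) = 2.
P has 5 columns; by rank–nullity, nullity = 5 − 2 = 3.

3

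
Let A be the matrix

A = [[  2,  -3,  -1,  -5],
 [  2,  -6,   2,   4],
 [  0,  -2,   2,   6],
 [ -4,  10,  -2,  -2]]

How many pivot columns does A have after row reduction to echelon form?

Row reduce to echelon form.
R2 ← R2 − R1: [0, -3, 3, 9]
R4 ← R4 + (2)·R1: [0, 4, -4, -12]
R3 ← R3 − (2/3)·R2: [0, 0, 0, 0]
R4 ← R4 + (4/3)·R2: [0, 0, 0, 0]
Echelon form has 2 nonzero rows, so rank(A) = 2.
Each nonzero row contributes one pivot column: 2 pivot columns.

2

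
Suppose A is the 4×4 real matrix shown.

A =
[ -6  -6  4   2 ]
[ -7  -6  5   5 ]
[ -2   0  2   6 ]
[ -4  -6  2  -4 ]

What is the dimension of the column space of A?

Row reduce to echelon form.
R2 ← R2 − (7/6)·R1: [0, 1, 1/3, 8/3]
R3 ← R3 − (1/3)·R1: [0, 2, 2/3, 16/3]
R4 ← R4 − (2/3)·R1: [0, -2, -2/3, -16/3]
R3 ← R3 − (2)·R2: [0, 0, 0, 0]
R4 ← R4 + (2)·R2: [0, 0, 0, 0]
Echelon form has 2 nonzero rows, so rank(A) = 2.
The column space has dimension equal to the rank: 2.

2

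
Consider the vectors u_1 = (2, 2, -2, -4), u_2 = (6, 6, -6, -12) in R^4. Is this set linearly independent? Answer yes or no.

no

Form the matrix with these vectors as rows and row reduce.
R2 ← R2 − (3)·R1: [0, 0, 0, 0]
1 nonzero row, so the 2 vectors span a space of dimension 1.
Since 1 < 2, the vectors are linearly dependent.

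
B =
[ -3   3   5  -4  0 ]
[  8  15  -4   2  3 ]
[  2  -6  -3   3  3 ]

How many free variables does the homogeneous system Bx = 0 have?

Row reduce to echelon form.
R2 ← R2 + (8/3)·R1: [0, 23, 28/3, -26/3, 3]
R3 ← R3 + (2/3)·R1: [0, -4, 1/3, 1/3, 3]
R3 ← R3 + (4/23)·R2: [0, 0, 45/23, -27/23, 81/23]
3 nonzero rows, so rank(B) = 3.
B has 5 columns; by rank–nullity, nullity = 5 − 3 = 2.

2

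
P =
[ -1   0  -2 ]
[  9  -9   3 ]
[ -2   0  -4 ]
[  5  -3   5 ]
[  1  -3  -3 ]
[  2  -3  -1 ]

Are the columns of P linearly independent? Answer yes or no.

Row reduce P to echelon form.
R2 ← R2 + (9)·R1: [0, -9, -15]
R3 ← R3 − (2)·R1: [0, 0, 0]
R4 ← R4 + (5)·R1: [0, -3, -5]
R5 ← R5 + R1: [0, -3, -5]
R6 ← R6 + (2)·R1: [0, -3, -5]
R4 ← R4 − (1/3)·R2: [0, 0, 0]
R5 ← R5 − (1/3)·R2: [0, 0, 0]
R6 ← R6 − (1/3)·R2: [0, 0, 0]
2 pivots among 3 columns.
Only 2 < 3 pivot columns, so the columns are linearly dependent.

no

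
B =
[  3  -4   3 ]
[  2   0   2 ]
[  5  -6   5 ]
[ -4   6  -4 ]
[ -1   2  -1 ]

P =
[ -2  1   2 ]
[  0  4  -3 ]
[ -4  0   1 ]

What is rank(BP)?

2

First compute BP:
[[-18, -13,  21],
 [-12,   2,   6],
 [-30, -19,  33],
 [ 24,  20, -30],
 [  6,   7,  -9]]
Now row reduce the product.
R2 ← R2 − (2/3)·R1: [0, 32/3, -8]
R3 ← R3 − (5/3)·R1: [0, 8/3, -2]
R4 ← R4 + (4/3)·R1: [0, 8/3, -2]
R5 ← R5 + (1/3)·R1: [0, 8/3, -2]
R3 ← R3 − (1/4)·R2: [0, 0, 0]
R4 ← R4 − (1/4)·R2: [0, 0, 0]
R5 ← R5 − (1/4)·R2: [0, 0, 0]
2 nonzero rows, so rank(BP) = 2.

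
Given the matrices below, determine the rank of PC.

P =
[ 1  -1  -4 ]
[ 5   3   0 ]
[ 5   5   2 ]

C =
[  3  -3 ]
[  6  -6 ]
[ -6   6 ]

First compute PC:
[[ 21, -21],
 [ 33, -33],
 [ 33, -33]]
Now row reduce the product.
R2 ← R2 − (11/7)·R1: [0, 0]
R3 ← R3 − (11/7)·R1: [0, 0]
1 nonzero row, so rank(PC) = 1.

1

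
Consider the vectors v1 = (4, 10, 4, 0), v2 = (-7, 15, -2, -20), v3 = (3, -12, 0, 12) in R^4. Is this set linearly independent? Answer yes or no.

no

Form the matrix with these vectors as rows and row reduce.
R2 ← R2 + (7/4)·R1: [0, 65/2, 5, -20]
R3 ← R3 − (3/4)·R1: [0, -39/2, -3, 12]
R3 ← R3 + (3/5)·R2: [0, 0, 0, 0]
2 nonzero rows, so the 3 vectors span a space of dimension 2.
Since 2 < 3, the vectors are linearly dependent.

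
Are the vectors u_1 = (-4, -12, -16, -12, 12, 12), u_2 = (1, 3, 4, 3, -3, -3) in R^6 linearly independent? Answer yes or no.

Form the matrix with these vectors as rows and row reduce.
R2 ← R2 + (1/4)·R1: [0, 0, 0, 0, 0, 0]
1 nonzero row, so the 2 vectors span a space of dimension 1.
Since 1 < 2, the vectors are linearly dependent.

no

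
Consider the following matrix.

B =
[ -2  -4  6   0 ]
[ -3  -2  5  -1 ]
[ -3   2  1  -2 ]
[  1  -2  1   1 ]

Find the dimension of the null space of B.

Row reduce to echelon form.
R2 ← R2 − (3/2)·R1: [0, 4, -4, -1]
R3 ← R3 − (3/2)·R1: [0, 8, -8, -2]
R4 ← R4 + (1/2)·R1: [0, -4, 4, 1]
R3 ← R3 − (2)·R2: [0, 0, 0, 0]
R4 ← R4 + R2: [0, 0, 0, 0]
2 nonzero rows, so rank(B) = 2.
B has 4 columns; by rank–nullity, nullity = 4 − 2 = 2.

2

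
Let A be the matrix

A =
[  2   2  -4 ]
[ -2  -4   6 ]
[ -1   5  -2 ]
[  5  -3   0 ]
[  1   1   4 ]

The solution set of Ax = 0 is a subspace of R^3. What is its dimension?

0

Row reduce to echelon form.
R2 ← R2 + R1: [0, -2, 2]
R3 ← R3 + (1/2)·R1: [0, 6, -4]
R4 ← R4 − (5/2)·R1: [0, -8, 10]
R5 ← R5 − (1/2)·R1: [0, 0, 6]
R3 ← R3 + (3)·R2: [0, 0, 2]
R4 ← R4 − (4)·R2: [0, 0, 2]
R4 ← R4 − R3: [0, 0, 0]
R5 ← R5 − (3)·R3: [0, 0, 0]
3 nonzero rows, so rank(A) = 3.
A has 3 columns; by rank–nullity, nullity = 3 − 3 = 0.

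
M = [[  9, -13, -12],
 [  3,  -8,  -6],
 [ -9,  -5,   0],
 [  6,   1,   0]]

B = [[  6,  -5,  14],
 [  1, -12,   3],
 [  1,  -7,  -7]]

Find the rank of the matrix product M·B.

3

First compute MB:
[[ 29, 195, 171],
 [  4, 123,  60],
 [-59, 105, -141],
 [ 37, -42,  87]]
Now row reduce the product.
R2 ← R2 − (4/29)·R1: [0, 2787/29, 1056/29]
R3 ← R3 + (59/29)·R1: [0, 14550/29, 6000/29]
R4 ← R4 − (37/29)·R1: [0, -8433/29, -3804/29]
R3 ← R3 − (4850/929)·R2: [0, 0, 15600/929]
R4 ← R4 + (2811/929)·R2: [0, 0, -19500/929]
R4 ← R4 + (5/4)·R3: [0, 0, 0]
3 nonzero rows, so rank(MB) = 3.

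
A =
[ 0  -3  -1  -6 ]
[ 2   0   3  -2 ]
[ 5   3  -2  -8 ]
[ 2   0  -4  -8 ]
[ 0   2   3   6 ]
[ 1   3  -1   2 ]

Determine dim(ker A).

Row reduce to echelon form.
Swap R1 ↔ R2
R3 ← R3 − (5/2)·R1: [0, 3, -19/2, -3]
R4 ← R4 − R1: [0, 0, -7, -6]
R6 ← R6 − (1/2)·R1: [0, 3, -5/2, 3]
R3 ← R3 + R2: [0, 0, -21/2, -9]
R5 ← R5 + (2/3)·R2: [0, 0, 7/3, 2]
R6 ← R6 + R2: [0, 0, -7/2, -3]
R4 ← R4 − (2/3)·R3: [0, 0, 0, 0]
R5 ← R5 + (2/9)·R3: [0, 0, 0, 0]
R6 ← R6 − (1/3)·R3: [0, 0, 0, 0]
3 nonzero rows, so rank(A) = 3.
A has 4 columns; by rank–nullity, nullity = 4 − 3 = 1.

1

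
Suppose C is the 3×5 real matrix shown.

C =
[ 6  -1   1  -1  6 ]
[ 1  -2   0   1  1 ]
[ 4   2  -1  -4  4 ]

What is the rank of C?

Row reduce to echelon form.
R2 ← R2 − (1/6)·R1: [0, -11/6, -1/6, 7/6, 0]
R3 ← R3 − (2/3)·R1: [0, 8/3, -5/3, -10/3, 0]
R3 ← R3 + (16/11)·R2: [0, 0, -21/11, -18/11, 0]
Echelon form has 3 nonzero rows, so rank(C) = 3.

3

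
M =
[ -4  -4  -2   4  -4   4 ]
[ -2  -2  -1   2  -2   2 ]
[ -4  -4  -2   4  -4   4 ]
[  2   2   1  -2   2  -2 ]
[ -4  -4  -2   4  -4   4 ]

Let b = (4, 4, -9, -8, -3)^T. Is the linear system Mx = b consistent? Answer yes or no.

no

Row reduce the augmented matrix [M | b].
R2 ← R2 − (1/2)·R1: [0, 0, 0, 0, 0, 0, 2]
R3 ← R3 − R1: [0, 0, 0, 0, 0, 0, -13]
R4 ← R4 + (1/2)·R1: [0, 0, 0, 0, 0, 0, -6]
R5 ← R5 − R1: [0, 0, 0, 0, 0, 0, -7]
R3 ← R3 + (13/2)·R2: [0, 0, 0, 0, 0, 0, 0]
R4 ← R4 + (3)·R2: [0, 0, 0, 0, 0, 0, 0]
R5 ← R5 + (7/2)·R2: [0, 0, 0, 0, 0, 0, 0]
The echelon form has 2 nonzero rows; the last pivot sits in the augmented column, so rank(M) = 1 but rank([M|b]) = 2.
Since the ranks differ, the system is inconsistent.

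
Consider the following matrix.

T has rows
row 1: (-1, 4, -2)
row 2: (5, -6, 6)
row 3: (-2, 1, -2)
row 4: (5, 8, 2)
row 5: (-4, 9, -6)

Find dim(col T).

2

Row reduce to echelon form.
R2 ← R2 + (5)·R1: [0, 14, -4]
R3 ← R3 − (2)·R1: [0, -7, 2]
R4 ← R4 + (5)·R1: [0, 28, -8]
R5 ← R5 − (4)·R1: [0, -7, 2]
R3 ← R3 + (1/2)·R2: [0, 0, 0]
R4 ← R4 − (2)·R2: [0, 0, 0]
R5 ← R5 + (1/2)·R2: [0, 0, 0]
Echelon form has 2 nonzero rows, so rank(T) = 2.
The column space has dimension equal to the rank: 2.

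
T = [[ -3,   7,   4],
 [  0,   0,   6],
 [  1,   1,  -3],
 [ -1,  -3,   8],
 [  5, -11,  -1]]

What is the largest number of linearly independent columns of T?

3

Row reduce to echelon form.
R3 ← R3 + (1/3)·R1: [0, 10/3, -5/3]
R4 ← R4 − (1/3)·R1: [0, -16/3, 20/3]
R5 ← R5 + (5/3)·R1: [0, 2/3, 17/3]
Swap R2 ↔ R3
R4 ← R4 + (8/5)·R2: [0, 0, 4]
R5 ← R5 − (1/5)·R2: [0, 0, 6]
R4 ← R4 − (2/3)·R3: [0, 0, 0]
R5 ← R5 − R3: [0, 0, 0]
Echelon form has 3 nonzero rows, so rank(T) = 3.
The rank gives the maximum number of linearly independent columns: 3.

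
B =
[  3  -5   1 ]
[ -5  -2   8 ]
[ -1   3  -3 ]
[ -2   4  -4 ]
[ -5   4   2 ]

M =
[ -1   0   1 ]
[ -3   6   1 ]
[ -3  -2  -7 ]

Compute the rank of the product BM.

3

First compute BM:
[[  9, -32,  -9],
 [-13, -28, -63],
 [  1,  24,  23],
 [  2,  32,  30],
 [-13,  20, -15]]
Now row reduce the product.
R2 ← R2 + (13/9)·R1: [0, -668/9, -76]
R3 ← R3 − (1/9)·R1: [0, 248/9, 24]
R4 ← R4 − (2/9)·R1: [0, 352/9, 32]
R5 ← R5 + (13/9)·R1: [0, -236/9, -28]
R3 ← R3 + (62/167)·R2: [0, 0, -704/167]
R4 ← R4 + (88/167)·R2: [0, 0, -1344/167]
R5 ← R5 − (59/167)·R2: [0, 0, -192/167]
R4 ← R4 − (21/11)·R3: [0, 0, 0]
R5 ← R5 − (3/11)·R3: [0, 0, 0]
3 nonzero rows, so rank(BM) = 3.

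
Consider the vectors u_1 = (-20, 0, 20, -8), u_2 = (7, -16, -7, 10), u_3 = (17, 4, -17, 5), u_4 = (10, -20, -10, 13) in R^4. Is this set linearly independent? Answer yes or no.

Form the matrix with these vectors as rows and row reduce.
R2 ← R2 + (7/20)·R1: [0, -16, 0, 36/5]
R3 ← R3 + (17/20)·R1: [0, 4, 0, -9/5]
R4 ← R4 + (1/2)·R1: [0, -20, 0, 9]
R3 ← R3 + (1/4)·R2: [0, 0, 0, 0]
R4 ← R4 − (5/4)·R2: [0, 0, 0, 0]
2 nonzero rows, so the 4 vectors span a space of dimension 2.
Since 2 < 4, the vectors are linearly dependent.

no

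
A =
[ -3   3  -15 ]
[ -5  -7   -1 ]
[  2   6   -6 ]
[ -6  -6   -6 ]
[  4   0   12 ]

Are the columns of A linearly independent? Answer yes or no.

no

Row reduce A to echelon form.
R2 ← R2 − (5/3)·R1: [0, -12, 24]
R3 ← R3 + (2/3)·R1: [0, 8, -16]
R4 ← R4 − (2)·R1: [0, -12, 24]
R5 ← R5 + (4/3)·R1: [0, 4, -8]
R3 ← R3 + (2/3)·R2: [0, 0, 0]
R4 ← R4 − R2: [0, 0, 0]
R5 ← R5 + (1/3)·R2: [0, 0, 0]
2 pivots among 3 columns.
Only 2 < 3 pivot columns, so the columns are linearly dependent.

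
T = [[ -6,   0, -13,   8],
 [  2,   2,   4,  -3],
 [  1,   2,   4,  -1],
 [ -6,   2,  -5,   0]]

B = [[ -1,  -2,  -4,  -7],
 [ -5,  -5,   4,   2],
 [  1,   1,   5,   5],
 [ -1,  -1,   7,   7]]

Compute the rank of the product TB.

4

First compute TB:
[[-15,  -9,  15,  33],
 [ -5,  -7,  -1, -11],
 [ -6,  -7,  17,  10],
 [ -9,  -3,   7,  21]]
Now row reduce the product.
R2 ← R2 − (1/3)·R1: [0, -4, -6, -22]
R3 ← R3 − (2/5)·R1: [0, -17/5, 11, -16/5]
R4 ← R4 − (3/5)·R1: [0, 12/5, -2, 6/5]
R3 ← R3 − (17/20)·R2: [0, 0, 161/10, 31/2]
R4 ← R4 + (3/5)·R2: [0, 0, -28/5, -12]
R4 ← R4 + (8/23)·R3: [0, 0, 0, -152/23]
4 nonzero rows, so rank(TB) = 4.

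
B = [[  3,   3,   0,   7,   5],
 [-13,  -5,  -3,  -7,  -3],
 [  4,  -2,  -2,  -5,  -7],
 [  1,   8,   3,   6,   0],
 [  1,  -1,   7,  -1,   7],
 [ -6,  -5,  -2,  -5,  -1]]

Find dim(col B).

5

Row reduce to echelon form.
R2 ← R2 + (13/3)·R1: [0, 8, -3, 70/3, 56/3]
R3 ← R3 − (4/3)·R1: [0, -6, -2, -43/3, -41/3]
R4 ← R4 − (1/3)·R1: [0, 7, 3, 11/3, -5/3]
R5 ← R5 − (1/3)·R1: [0, -2, 7, -10/3, 16/3]
R6 ← R6 + (2)·R1: [0, 1, -2, 9, 9]
R3 ← R3 + (3/4)·R2: [0, 0, -17/4, 19/6, 1/3]
R4 ← R4 − (7/8)·R2: [0, 0, 45/8, -67/4, -18]
R5 ← R5 + (1/4)·R2: [0, 0, 25/4, 5/2, 10]
R6 ← R6 − (1/8)·R2: [0, 0, -13/8, 73/12, 20/3]
R4 ← R4 + (45/34)·R3: [0, 0, 0, -427/34, -597/34]
R5 ← R5 + (25/17)·R3: [0, 0, 0, 365/51, 535/51]
R6 ← R6 − (13/34)·R3: [0, 0, 0, 497/102, 667/102]
R5 ← R5 + (730/1281)·R4: [0, 0, 0, 0, 620/1281]
R6 ← R6 + (71/183)·R4: [0, 0, 0, 0, -50/183]
R6 ← R6 + (35/62)·R5: [0, 0, 0, 0, 0]
Echelon form has 5 nonzero rows, so rank(B) = 5.
The column space has dimension equal to the rank: 5.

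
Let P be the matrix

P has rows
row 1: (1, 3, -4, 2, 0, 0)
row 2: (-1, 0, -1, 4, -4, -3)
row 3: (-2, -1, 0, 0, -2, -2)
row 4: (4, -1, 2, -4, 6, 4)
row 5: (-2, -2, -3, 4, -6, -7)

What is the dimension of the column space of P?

Row reduce to echelon form.
R2 ← R2 + R1: [0, 3, -5, 6, -4, -3]
R3 ← R3 + (2)·R1: [0, 5, -8, 4, -2, -2]
R4 ← R4 − (4)·R1: [0, -13, 18, -12, 6, 4]
R5 ← R5 + (2)·R1: [0, 4, -11, 8, -6, -7]
R3 ← R3 − (5/3)·R2: [0, 0, 1/3, -6, 14/3, 3]
R4 ← R4 + (13/3)·R2: [0, 0, -11/3, 14, -34/3, -9]
R5 ← R5 − (4/3)·R2: [0, 0, -13/3, 0, -2/3, -3]
R4 ← R4 + (11)·R3: [0, 0, 0, -52, 40, 24]
R5 ← R5 + (13)·R3: [0, 0, 0, -78, 60, 36]
R5 ← R5 − (3/2)·R4: [0, 0, 0, 0, 0, 0]
Echelon form has 4 nonzero rows, so rank(P) = 4.
The column space has dimension equal to the rank: 4.

4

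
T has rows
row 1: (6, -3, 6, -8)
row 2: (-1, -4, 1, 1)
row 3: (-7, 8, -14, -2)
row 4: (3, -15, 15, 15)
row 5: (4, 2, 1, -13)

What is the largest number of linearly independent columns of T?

Row reduce to echelon form.
R2 ← R2 + (1/6)·R1: [0, -9/2, 2, -1/3]
R3 ← R3 + (7/6)·R1: [0, 9/2, -7, -34/3]
R4 ← R4 − (1/2)·R1: [0, -27/2, 12, 19]
R5 ← R5 − (2/3)·R1: [0, 4, -3, -23/3]
R3 ← R3 + R2: [0, 0, -5, -35/3]
R4 ← R4 − (3)·R2: [0, 0, 6, 20]
R5 ← R5 + (8/9)·R2: [0, 0, -11/9, -215/27]
R4 ← R4 + (6/5)·R3: [0, 0, 0, 6]
R5 ← R5 − (11/45)·R3: [0, 0, 0, -46/9]
R5 ← R5 + (23/27)·R4: [0, 0, 0, 0]
Echelon form has 4 nonzero rows, so rank(T) = 4.
The rank gives the maximum number of linearly independent columns: 4.

4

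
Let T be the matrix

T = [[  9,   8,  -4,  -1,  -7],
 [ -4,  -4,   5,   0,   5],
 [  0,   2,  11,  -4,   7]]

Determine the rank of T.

3

Row reduce to echelon form.
R2 ← R2 + (4/9)·R1: [0, -4/9, 29/9, -4/9, 17/9]
R3 ← R3 + (9/2)·R2: [0, 0, 51/2, -6, 31/2]
Echelon form has 3 nonzero rows, so rank(T) = 3.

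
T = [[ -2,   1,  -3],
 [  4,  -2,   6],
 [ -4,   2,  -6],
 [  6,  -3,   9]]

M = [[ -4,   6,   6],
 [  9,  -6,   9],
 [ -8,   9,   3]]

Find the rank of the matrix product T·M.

1

First compute TM:
[[ 41, -45, -12],
 [-82,  90,  24],
 [ 82, -90, -24],
 [-123, 135,  36]]
Now row reduce the product.
R2 ← R2 + (2)·R1: [0, 0, 0]
R3 ← R3 − (2)·R1: [0, 0, 0]
R4 ← R4 + (3)·R1: [0, 0, 0]
1 nonzero row, so rank(TM) = 1.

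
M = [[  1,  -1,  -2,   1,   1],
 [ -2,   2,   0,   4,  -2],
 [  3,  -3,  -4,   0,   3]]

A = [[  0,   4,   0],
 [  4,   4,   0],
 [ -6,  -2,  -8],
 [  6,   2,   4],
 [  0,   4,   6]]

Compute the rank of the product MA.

First compute MA:
[[ 14,  10,  26],
 [ 32,   0,   4],
 [ 12,  20,  50]]
Now row reduce the product.
R2 ← R2 − (16/7)·R1: [0, -160/7, -388/7]
R3 ← R3 − (6/7)·R1: [0, 80/7, 194/7]
R3 ← R3 + (1/2)·R2: [0, 0, 0]
2 nonzero rows, so rank(MA) = 2.

2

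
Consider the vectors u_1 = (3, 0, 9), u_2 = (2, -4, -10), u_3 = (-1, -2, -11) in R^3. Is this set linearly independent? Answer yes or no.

no

Form the matrix with these vectors as rows and row reduce.
R2 ← R2 − (2/3)·R1: [0, -4, -16]
R3 ← R3 + (1/3)·R1: [0, -2, -8]
R3 ← R3 − (1/2)·R2: [0, 0, 0]
2 nonzero rows, so the 3 vectors span a space of dimension 2.
Since 2 < 3, the vectors are linearly dependent.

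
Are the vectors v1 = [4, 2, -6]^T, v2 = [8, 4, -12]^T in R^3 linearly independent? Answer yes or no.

no

Form the matrix with these vectors as rows and row reduce.
R2 ← R2 − (2)·R1: [0, 0, 0]
1 nonzero row, so the 2 vectors span a space of dimension 1.
Since 1 < 2, the vectors are linearly dependent.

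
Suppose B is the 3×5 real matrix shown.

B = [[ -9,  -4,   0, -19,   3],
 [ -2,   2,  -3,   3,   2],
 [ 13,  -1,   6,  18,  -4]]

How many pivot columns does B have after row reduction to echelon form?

Row reduce to echelon form.
R2 ← R2 − (2/9)·R1: [0, 26/9, -3, 65/9, 4/3]
R3 ← R3 + (13/9)·R1: [0, -61/9, 6, -85/9, 1/3]
R3 ← R3 + (61/26)·R2: [0, 0, -27/26, 15/2, 45/13]
Echelon form has 3 nonzero rows, so rank(B) = 3.
Each nonzero row contributes one pivot column: 3 pivot columns.

3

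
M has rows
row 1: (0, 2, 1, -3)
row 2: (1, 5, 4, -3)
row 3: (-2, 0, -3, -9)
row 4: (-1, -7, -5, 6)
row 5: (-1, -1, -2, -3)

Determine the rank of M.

2

Row reduce to echelon form.
Swap R1 ↔ R2
R3 ← R3 + (2)·R1: [0, 10, 5, -15]
R4 ← R4 + R1: [0, -2, -1, 3]
R5 ← R5 + R1: [0, 4, 2, -6]
R3 ← R3 − (5)·R2: [0, 0, 0, 0]
R4 ← R4 + R2: [0, 0, 0, 0]
R5 ← R5 − (2)·R2: [0, 0, 0, 0]
Echelon form has 2 nonzero rows, so rank(M) = 2.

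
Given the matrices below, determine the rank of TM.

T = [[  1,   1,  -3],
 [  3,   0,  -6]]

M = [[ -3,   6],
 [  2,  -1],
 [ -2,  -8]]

2

First compute TM:
[[  5,  29],
 [  3,  66]]
Now row reduce the product.
R2 ← R2 − (3/5)·R1: [0, 243/5]
2 nonzero rows, so rank(TM) = 2.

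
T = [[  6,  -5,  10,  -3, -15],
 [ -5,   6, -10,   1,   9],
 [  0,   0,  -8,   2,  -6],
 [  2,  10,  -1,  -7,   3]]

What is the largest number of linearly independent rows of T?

Row reduce to echelon form.
R2 ← R2 + (5/6)·R1: [0, 11/6, -5/3, -3/2, -7/2]
R4 ← R4 − (1/3)·R1: [0, 35/3, -13/3, -6, 8]
R4 ← R4 − (70/11)·R2: [0, 0, 69/11, 39/11, 333/11]
R4 ← R4 + (69/88)·R3: [0, 0, 0, 225/44, 1125/44]
Echelon form has 4 nonzero rows, so rank(T) = 4.
The rank gives the maximum number of linearly independent rows: 4.

4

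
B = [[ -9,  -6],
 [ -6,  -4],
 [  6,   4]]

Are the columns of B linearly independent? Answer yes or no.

Row reduce B to echelon form.
R2 ← R2 − (2/3)·R1: [0, 0]
R3 ← R3 + (2/3)·R1: [0, 0]
1 pivot among 2 columns.
Only 1 < 2 pivot columns, so the columns are linearly dependent.

no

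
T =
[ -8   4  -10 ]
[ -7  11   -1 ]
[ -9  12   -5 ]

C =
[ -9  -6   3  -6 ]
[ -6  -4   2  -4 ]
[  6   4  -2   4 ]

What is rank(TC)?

1

First compute TC:
[[-12,  -8,   4,  -8],
 [ -9,  -6,   3,  -6],
 [-21, -14,   7, -14]]
Now row reduce the product.
R2 ← R2 − (3/4)·R1: [0, 0, 0, 0]
R3 ← R3 − (7/4)·R1: [0, 0, 0, 0]
1 nonzero row, so rank(TC) = 1.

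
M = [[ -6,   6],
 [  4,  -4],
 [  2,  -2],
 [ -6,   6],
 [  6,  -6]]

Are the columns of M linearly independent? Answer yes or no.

no

Row reduce M to echelon form.
R2 ← R2 + (2/3)·R1: [0, 0]
R3 ← R3 + (1/3)·R1: [0, 0]
R4 ← R4 − R1: [0, 0]
R5 ← R5 + R1: [0, 0]
1 pivot among 2 columns.
Only 1 < 2 pivot columns, so the columns are linearly dependent.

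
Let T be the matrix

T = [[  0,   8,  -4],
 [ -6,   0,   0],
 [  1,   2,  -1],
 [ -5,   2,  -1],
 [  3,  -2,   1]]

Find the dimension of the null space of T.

1

Row reduce to echelon form.
Swap R1 ↔ R2
R3 ← R3 + (1/6)·R1: [0, 2, -1]
R4 ← R4 − (5/6)·R1: [0, 2, -1]
R5 ← R5 + (1/2)·R1: [0, -2, 1]
R3 ← R3 − (1/4)·R2: [0, 0, 0]
R4 ← R4 − (1/4)·R2: [0, 0, 0]
R5 ← R5 + (1/4)·R2: [0, 0, 0]
2 nonzero rows, so rank(T) = 2.
T has 3 columns; by rank–nullity, nullity = 3 − 2 = 1.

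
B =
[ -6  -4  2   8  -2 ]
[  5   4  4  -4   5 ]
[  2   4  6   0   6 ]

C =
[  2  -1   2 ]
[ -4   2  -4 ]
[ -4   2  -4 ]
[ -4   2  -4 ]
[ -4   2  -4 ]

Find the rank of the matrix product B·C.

First compute BC:
[[-28,  14, -28],
 [-26,  13, -26],
 [-60,  30, -60]]
Now row reduce the product.
R2 ← R2 − (13/14)·R1: [0, 0, 0]
R3 ← R3 − (15/7)·R1: [0, 0, 0]
1 nonzero row, so rank(BC) = 1.

1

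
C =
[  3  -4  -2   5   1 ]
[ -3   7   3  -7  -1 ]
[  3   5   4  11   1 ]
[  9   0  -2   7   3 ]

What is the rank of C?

Row reduce to echelon form.
R2 ← R2 + R1: [0, 3, 1, -2, 0]
R3 ← R3 − R1: [0, 9, 6, 6, 0]
R4 ← R4 − (3)·R1: [0, 12, 4, -8, 0]
R3 ← R3 − (3)·R2: [0, 0, 3, 12, 0]
R4 ← R4 − (4)·R2: [0, 0, 0, 0, 0]
Echelon form has 3 nonzero rows, so rank(C) = 3.

3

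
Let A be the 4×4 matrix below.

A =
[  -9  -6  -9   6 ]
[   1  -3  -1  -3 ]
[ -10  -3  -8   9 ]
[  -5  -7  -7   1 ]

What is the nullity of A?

2

Row reduce to echelon form.
R2 ← R2 + (1/9)·R1: [0, -11/3, -2, -7/3]
R3 ← R3 − (10/9)·R1: [0, 11/3, 2, 7/3]
R4 ← R4 − (5/9)·R1: [0, -11/3, -2, -7/3]
R3 ← R3 + R2: [0, 0, 0, 0]
R4 ← R4 − R2: [0, 0, 0, 0]
2 nonzero rows, so rank(A) = 2.
A has 4 columns; by rank–nullity, nullity = 4 − 2 = 2.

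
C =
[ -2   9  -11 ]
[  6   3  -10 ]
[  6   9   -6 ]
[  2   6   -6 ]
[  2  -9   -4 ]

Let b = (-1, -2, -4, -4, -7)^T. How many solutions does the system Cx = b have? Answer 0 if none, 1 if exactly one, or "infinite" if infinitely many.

0

Row reduce the augmented matrix [C | b].
R2 ← R2 + (3)·R1: [0, 30, -43, -5]
R3 ← R3 + (3)·R1: [0, 36, -39, -7]
R4 ← R4 + R1: [0, 15, -17, -5]
R5 ← R5 + R1: [0, 0, -15, -8]
R3 ← R3 − (6/5)·R2: [0, 0, 63/5, -1]
R4 ← R4 − (1/2)·R2: [0, 0, 9/2, -5/2]
R4 ← R4 − (5/14)·R3: [0, 0, 0, -15/7]
R5 ← R5 + (25/21)·R3: [0, 0, 0, -193/21]
R5 ← R5 − (193/45)·R4: [0, 0, 0, 0]
The echelon form has 4 nonzero rows; the last pivot sits in the augmented column, so rank(C) = 3 but rank([C|b]) = 4.
Since the ranks differ, the system is inconsistent.
It has no solutions.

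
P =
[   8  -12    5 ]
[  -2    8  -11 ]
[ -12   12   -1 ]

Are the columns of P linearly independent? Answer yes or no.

yes

Row reduce P to echelon form.
R2 ← R2 + (1/4)·R1: [0, 5, -39/4]
R3 ← R3 + (3/2)·R1: [0, -6, 13/2]
R3 ← R3 + (6/5)·R2: [0, 0, -26/5]
3 pivots among 3 columns.
Every column is a pivot column, so the columns are linearly independent.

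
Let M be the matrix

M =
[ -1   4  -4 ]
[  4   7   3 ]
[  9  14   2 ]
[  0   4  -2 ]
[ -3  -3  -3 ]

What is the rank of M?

3

Row reduce to echelon form.
R2 ← R2 + (4)·R1: [0, 23, -13]
R3 ← R3 + (9)·R1: [0, 50, -34]
R5 ← R5 − (3)·R1: [0, -15, 9]
R3 ← R3 − (50/23)·R2: [0, 0, -132/23]
R4 ← R4 − (4/23)·R2: [0, 0, 6/23]
R5 ← R5 + (15/23)·R2: [0, 0, 12/23]
R4 ← R4 + (1/22)·R3: [0, 0, 0]
R5 ← R5 + (1/11)·R3: [0, 0, 0]
Echelon form has 3 nonzero rows, so rank(M) = 3.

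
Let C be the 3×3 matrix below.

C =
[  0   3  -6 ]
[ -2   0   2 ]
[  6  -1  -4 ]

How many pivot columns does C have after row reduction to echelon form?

2

Row reduce to echelon form.
Swap R1 ↔ R2
R3 ← R3 + (3)·R1: [0, -1, 2]
R3 ← R3 + (1/3)·R2: [0, 0, 0]
Echelon form has 2 nonzero rows, so rank(C) = 2.
Each nonzero row contributes one pivot column: 2 pivot columns.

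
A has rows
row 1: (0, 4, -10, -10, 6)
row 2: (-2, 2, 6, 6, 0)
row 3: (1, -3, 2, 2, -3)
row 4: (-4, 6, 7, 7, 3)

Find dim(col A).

Row reduce to echelon form.
Swap R1 ↔ R2
R3 ← R3 + (1/2)·R1: [0, -2, 5, 5, -3]
R4 ← R4 − (2)·R1: [0, 2, -5, -5, 3]
R3 ← R3 + (1/2)·R2: [0, 0, 0, 0, 0]
R4 ← R4 − (1/2)·R2: [0, 0, 0, 0, 0]
Echelon form has 2 nonzero rows, so rank(A) = 2.
The column space has dimension equal to the rank: 2.

2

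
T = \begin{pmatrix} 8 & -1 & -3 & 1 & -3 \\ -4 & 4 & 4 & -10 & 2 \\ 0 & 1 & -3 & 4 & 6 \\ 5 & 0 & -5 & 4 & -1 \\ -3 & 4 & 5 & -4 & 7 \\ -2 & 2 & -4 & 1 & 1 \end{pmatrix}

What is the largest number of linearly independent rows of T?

Row reduce to echelon form.
R2 ← R2 + (1/2)·R1: [0, 7/2, 5/2, -19/2, 1/2]
R4 ← R4 − (5/8)·R1: [0, 5/8, -25/8, 27/8, 7/8]
R5 ← R5 + (3/8)·R1: [0, 29/8, 31/8, -29/8, 47/8]
R6 ← R6 + (1/4)·R1: [0, 7/4, -19/4, 5/4, 1/4]
R3 ← R3 − (2/7)·R2: [0, 0, -26/7, 47/7, 41/7]
R4 ← R4 − (5/28)·R2: [0, 0, -25/7, 71/14, 11/14]
R5 ← R5 − (29/28)·R2: [0, 0, 9/7, 87/14, 75/14]
R6 ← R6 − (1/2)·R2: [0, 0, -6, 6, 0]
R4 ← R4 − (25/26)·R3: [0, 0, 0, -18/13, -63/13]
R5 ← R5 + (9/26)·R3: [0, 0, 0, 111/13, 96/13]
R6 ← R6 − (21/13)·R3: [0, 0, 0, -63/13, -123/13]
R5 ← R5 + (37/6)·R4: [0, 0, 0, 0, -45/2]
R6 ← R6 − (7/2)·R4: [0, 0, 0, 0, 15/2]
R6 ← R6 + (1/3)·R5: [0, 0, 0, 0, 0]
Echelon form has 5 nonzero rows, so rank(T) = 5.
The rank gives the maximum number of linearly independent rows: 5.

5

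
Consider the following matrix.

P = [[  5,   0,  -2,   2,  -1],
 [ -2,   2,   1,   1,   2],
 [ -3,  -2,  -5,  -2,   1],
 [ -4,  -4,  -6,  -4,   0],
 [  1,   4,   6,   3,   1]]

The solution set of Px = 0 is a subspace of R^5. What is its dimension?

2

Row reduce to echelon form.
R2 ← R2 + (2/5)·R1: [0, 2, 1/5, 9/5, 8/5]
R3 ← R3 + (3/5)·R1: [0, -2, -31/5, -4/5, 2/5]
R4 ← R4 + (4/5)·R1: [0, -4, -38/5, -12/5, -4/5]
R5 ← R5 − (1/5)·R1: [0, 4, 32/5, 13/5, 6/5]
R3 ← R3 + R2: [0, 0, -6, 1, 2]
R4 ← R4 + (2)·R2: [0, 0, -36/5, 6/5, 12/5]
R5 ← R5 − (2)·R2: [0, 0, 6, -1, -2]
R4 ← R4 − (6/5)·R3: [0, 0, 0, 0, 0]
R5 ← R5 + R3: [0, 0, 0, 0, 0]
3 nonzero rows, so rank(P) = 3.
P has 5 columns; by rank–nullity, nullity = 5 − 3 = 2.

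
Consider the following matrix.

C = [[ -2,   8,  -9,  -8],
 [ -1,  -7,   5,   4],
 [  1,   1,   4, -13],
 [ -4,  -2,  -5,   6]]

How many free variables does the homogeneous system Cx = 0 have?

Row reduce to echelon form.
R2 ← R2 − (1/2)·R1: [0, -11, 19/2, 8]
R3 ← R3 + (1/2)·R1: [0, 5, -1/2, -17]
R4 ← R4 − (2)·R1: [0, -18, 13, 22]
R3 ← R3 + (5/11)·R2: [0, 0, 42/11, -147/11]
R4 ← R4 − (18/11)·R2: [0, 0, -28/11, 98/11]
R4 ← R4 + (2/3)·R3: [0, 0, 0, 0]
3 nonzero rows, so rank(C) = 3.
C has 4 columns; by rank–nullity, nullity = 4 − 3 = 1.

1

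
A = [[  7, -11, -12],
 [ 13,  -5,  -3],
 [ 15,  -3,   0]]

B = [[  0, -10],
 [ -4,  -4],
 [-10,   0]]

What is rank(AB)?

2

First compute AB:
[[164, -26],
 [ 50, -110],
 [ 12, -138]]
Now row reduce the product.
R2 ← R2 − (25/82)·R1: [0, -4185/41]
R3 ← R3 − (3/41)·R1: [0, -5580/41]
R3 ← R3 − (4/3)·R2: [0, 0]
2 nonzero rows, so rank(AB) = 2.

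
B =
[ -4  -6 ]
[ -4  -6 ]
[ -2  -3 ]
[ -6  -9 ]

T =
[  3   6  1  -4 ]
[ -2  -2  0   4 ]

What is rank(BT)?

1

First compute BT:
[[  0, -12,  -4,  -8],
 [  0, -12,  -4,  -8],
 [  0,  -6,  -2,  -4],
 [  0, -18,  -6, -12]]
Now row reduce the product.
R2 ← R2 − R1: [0, 0, 0, 0]
R3 ← R3 − (1/2)·R1: [0, 0, 0, 0]
R4 ← R4 − (3/2)·R1: [0, 0, 0, 0]
1 nonzero row, so rank(BT) = 1.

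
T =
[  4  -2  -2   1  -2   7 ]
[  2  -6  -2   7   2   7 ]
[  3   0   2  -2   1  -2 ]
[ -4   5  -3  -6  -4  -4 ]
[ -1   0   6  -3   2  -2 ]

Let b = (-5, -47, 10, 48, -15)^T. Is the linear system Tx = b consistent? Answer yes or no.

yes

Row reduce the augmented matrix [T | b].
R2 ← R2 − (1/2)·R1: [0, -5, -1, 13/2, 3, 7/2, -89/2]
R3 ← R3 − (3/4)·R1: [0, 3/2, 7/2, -11/4, 5/2, -29/4, 55/4]
R4 ← R4 + R1: [0, 3, -5, -5, -6, 3, 43]
R5 ← R5 + (1/4)·R1: [0, -1/2, 11/2, -11/4, 3/2, -1/4, -65/4]
R3 ← R3 + (3/10)·R2: [0, 0, 16/5, -4/5, 17/5, -31/5, 2/5]
R4 ← R4 + (3/5)·R2: [0, 0, -28/5, -11/10, -21/5, 51/10, 163/10]
R5 ← R5 − (1/10)·R2: [0, 0, 28/5, -17/5, 6/5, -3/5, -59/5]
R4 ← R4 + (7/4)·R3: [0, 0, 0, -5/2, 7/4, -23/4, 17]
R5 ← R5 − (7/4)·R3: [0, 0, 0, -2, -19/4, 41/4, -25/2]
R5 ← R5 − (4/5)·R4: [0, 0, 0, 0, -123/20, 297/20, -261/10]
The echelon form has 5 nonzero rows, and every pivot lies in the first 6 columns, so rank(T) = rank([T|b]) = 5.
The system is consistent.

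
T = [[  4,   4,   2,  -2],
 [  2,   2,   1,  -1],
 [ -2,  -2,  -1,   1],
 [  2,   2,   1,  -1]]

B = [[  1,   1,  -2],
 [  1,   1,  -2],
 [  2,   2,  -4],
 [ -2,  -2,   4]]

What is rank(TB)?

First compute TB:
[[ 16,  16, -32],
 [  8,   8, -16],
 [ -8,  -8,  16],
 [  8,   8, -16]]
Now row reduce the product.
R2 ← R2 − (1/2)·R1: [0, 0, 0]
R3 ← R3 + (1/2)·R1: [0, 0, 0]
R4 ← R4 − (1/2)·R1: [0, 0, 0]
1 nonzero row, so rank(TB) = 1.

1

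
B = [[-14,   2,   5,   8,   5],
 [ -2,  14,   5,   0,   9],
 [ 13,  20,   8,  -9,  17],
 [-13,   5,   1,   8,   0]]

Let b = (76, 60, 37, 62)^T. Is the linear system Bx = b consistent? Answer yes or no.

yes

Row reduce the augmented matrix [B | b].
R2 ← R2 − (1/7)·R1: [0, 96/7, 30/7, -8/7, 58/7, 344/7]
R3 ← R3 + (13/14)·R1: [0, 153/7, 177/14, -11/7, 303/14, 753/7]
R4 ← R4 − (13/14)·R1: [0, 22/7, -51/14, 4/7, -65/14, -60/7]
R3 ← R3 − (51/32)·R2: [0, 0, 93/16, 1/4, 135/16, 117/4]
R4 ← R4 − (11/48)·R2: [0, 0, -37/8, 5/6, -157/24, -119/6]
R4 ← R4 + (74/93)·R3: [0, 0, 0, 32/31, 16/93, 320/93]
The echelon form has 4 nonzero rows, and every pivot lies in the first 5 columns, so rank(B) = rank([B|b]) = 4.
The system is consistent.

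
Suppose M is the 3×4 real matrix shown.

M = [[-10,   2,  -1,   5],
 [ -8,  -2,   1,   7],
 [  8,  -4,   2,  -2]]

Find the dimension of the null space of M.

Row reduce to echelon form.
R2 ← R2 − (4/5)·R1: [0, -18/5, 9/5, 3]
R3 ← R3 + (4/5)·R1: [0, -12/5, 6/5, 2]
R3 ← R3 − (2/3)·R2: [0, 0, 0, 0]
2 nonzero rows, so rank(M) = 2.
M has 4 columns; by rank–nullity, nullity = 4 − 2 = 2.

2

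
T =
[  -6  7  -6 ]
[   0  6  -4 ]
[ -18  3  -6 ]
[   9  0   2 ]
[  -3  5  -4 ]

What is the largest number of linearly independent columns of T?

Row reduce to echelon form.
R3 ← R3 − (3)·R1: [0, -18, 12]
R4 ← R4 + (3/2)·R1: [0, 21/2, -7]
R5 ← R5 − (1/2)·R1: [0, 3/2, -1]
R3 ← R3 + (3)·R2: [0, 0, 0]
R4 ← R4 − (7/4)·R2: [0, 0, 0]
R5 ← R5 − (1/4)·R2: [0, 0, 0]
Echelon form has 2 nonzero rows, so rank(T) = 2.
The rank gives the maximum number of linearly independent columns: 2.

2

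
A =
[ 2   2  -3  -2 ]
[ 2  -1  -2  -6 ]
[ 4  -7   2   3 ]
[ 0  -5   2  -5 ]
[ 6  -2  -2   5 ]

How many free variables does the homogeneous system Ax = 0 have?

Row reduce to echelon form.
R2 ← R2 − R1: [0, -3, 1, -4]
R3 ← R3 − (2)·R1: [0, -11, 8, 7]
R5 ← R5 − (3)·R1: [0, -8, 7, 11]
R3 ← R3 − (11/3)·R2: [0, 0, 13/3, 65/3]
R4 ← R4 − (5/3)·R2: [0, 0, 1/3, 5/3]
R5 ← R5 − (8/3)·R2: [0, 0, 13/3, 65/3]
R4 ← R4 − (1/13)·R3: [0, 0, 0, 0]
R5 ← R5 − R3: [0, 0, 0, 0]
3 nonzero rows, so rank(A) = 3.
A has 4 columns; by rank–nullity, nullity = 4 − 3 = 1.

1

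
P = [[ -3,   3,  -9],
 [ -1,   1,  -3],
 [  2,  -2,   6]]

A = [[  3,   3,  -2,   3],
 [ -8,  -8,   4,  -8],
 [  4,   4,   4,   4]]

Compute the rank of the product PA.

First compute PA:
[[-69, -69, -18, -69],
 [-23, -23,  -6, -23],
 [ 46,  46,  12,  46]]
Now row reduce the product.
R2 ← R2 − (1/3)·R1: [0, 0, 0, 0]
R3 ← R3 + (2/3)·R1: [0, 0, 0, 0]
1 nonzero row, so rank(PA) = 1.

1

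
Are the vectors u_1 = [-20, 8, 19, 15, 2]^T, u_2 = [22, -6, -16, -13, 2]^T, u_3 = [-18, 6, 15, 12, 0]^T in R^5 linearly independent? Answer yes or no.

no

Form the matrix with these vectors as rows and row reduce.
R2 ← R2 + (11/10)·R1: [0, 14/5, 49/10, 7/2, 21/5]
R3 ← R3 − (9/10)·R1: [0, -6/5, -21/10, -3/2, -9/5]
R3 ← R3 + (3/7)·R2: [0, 0, 0, 0, 0]
2 nonzero rows, so the 3 vectors span a space of dimension 2.
Since 2 < 3, the vectors are linearly dependent.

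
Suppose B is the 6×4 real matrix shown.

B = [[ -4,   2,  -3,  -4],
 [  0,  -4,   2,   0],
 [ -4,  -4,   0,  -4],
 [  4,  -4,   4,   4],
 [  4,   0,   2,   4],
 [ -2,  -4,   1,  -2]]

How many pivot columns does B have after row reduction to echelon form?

2

Row reduce to echelon form.
R3 ← R3 − R1: [0, -6, 3, 0]
R4 ← R4 + R1: [0, -2, 1, 0]
R5 ← R5 + R1: [0, 2, -1, 0]
R6 ← R6 − (1/2)·R1: [0, -5, 5/2, 0]
R3 ← R3 − (3/2)·R2: [0, 0, 0, 0]
R4 ← R4 − (1/2)·R2: [0, 0, 0, 0]
R5 ← R5 + (1/2)·R2: [0, 0, 0, 0]
R6 ← R6 − (5/4)·R2: [0, 0, 0, 0]
Echelon form has 2 nonzero rows, so rank(B) = 2.
Each nonzero row contributes one pivot column: 2 pivot columns.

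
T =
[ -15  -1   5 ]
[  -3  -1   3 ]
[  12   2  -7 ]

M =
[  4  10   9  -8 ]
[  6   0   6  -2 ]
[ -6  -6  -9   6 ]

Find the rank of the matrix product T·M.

First compute TM:
[[-96, -180, -186, 152],
 [-36, -48, -60,  44],
 [102, 162, 183, -142]]
Now row reduce the product.
R2 ← R2 − (3/8)·R1: [0, 39/2, 39/4, -13]
R3 ← R3 + (17/16)·R1: [0, -117/4, -117/8, 39/2]
R3 ← R3 + (3/2)·R2: [0, 0, 0, 0]
2 nonzero rows, so rank(TM) = 2.

2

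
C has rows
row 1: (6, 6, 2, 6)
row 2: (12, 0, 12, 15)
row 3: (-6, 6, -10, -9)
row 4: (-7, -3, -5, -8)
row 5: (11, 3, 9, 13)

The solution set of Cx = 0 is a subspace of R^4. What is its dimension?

2

Row reduce to echelon form.
R2 ← R2 − (2)·R1: [0, -12, 8, 3]
R3 ← R3 + R1: [0, 12, -8, -3]
R4 ← R4 + (7/6)·R1: [0, 4, -8/3, -1]
R5 ← R5 − (11/6)·R1: [0, -8, 16/3, 2]
R3 ← R3 + R2: [0, 0, 0, 0]
R4 ← R4 + (1/3)·R2: [0, 0, 0, 0]
R5 ← R5 − (2/3)·R2: [0, 0, 0, 0]
2 nonzero rows, so rank(C) = 2.
C has 4 columns; by rank–nullity, nullity = 4 − 2 = 2.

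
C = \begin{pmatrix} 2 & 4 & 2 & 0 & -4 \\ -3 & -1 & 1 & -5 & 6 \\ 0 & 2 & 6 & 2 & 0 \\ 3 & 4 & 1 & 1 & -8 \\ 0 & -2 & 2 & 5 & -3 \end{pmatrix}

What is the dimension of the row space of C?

Row reduce to echelon form.
R2 ← R2 + (3/2)·R1: [0, 5, 4, -5, 0]
R4 ← R4 − (3/2)·R1: [0, -2, -2, 1, -2]
R3 ← R3 − (2/5)·R2: [0, 0, 22/5, 4, 0]
R4 ← R4 + (2/5)·R2: [0, 0, -2/5, -1, -2]
R5 ← R5 + (2/5)·R2: [0, 0, 18/5, 3, -3]
R4 ← R4 + (1/11)·R3: [0, 0, 0, -7/11, -2]
R5 ← R5 − (9/11)·R3: [0, 0, 0, -3/11, -3]
R5 ← R5 − (3/7)·R4: [0, 0, 0, 0, -15/7]
Echelon form has 5 nonzero rows, so rank(C) = 5.
The row space has dimension equal to the rank: 5.

5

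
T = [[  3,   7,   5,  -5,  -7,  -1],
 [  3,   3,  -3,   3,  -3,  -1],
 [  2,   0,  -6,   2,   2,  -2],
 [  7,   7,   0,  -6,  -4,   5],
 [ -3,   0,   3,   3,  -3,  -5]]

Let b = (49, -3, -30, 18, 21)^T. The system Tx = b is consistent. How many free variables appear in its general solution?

Row reduce the augmented matrix [T | b].
R2 ← R2 − R1: [0, -4, -8, 8, 4, 0, -52]
R3 ← R3 − (2/3)·R1: [0, -14/3, -28/3, 16/3, 20/3, -4/3, -188/3]
R4 ← R4 − (7/3)·R1: [0, -28/3, -35/3, 17/3, 37/3, 22/3, -289/3]
R5 ← R5 + R1: [0, 7, 8, -2, -10, -6, 70]
R3 ← R3 − (7/6)·R2: [0, 0, 0, -4, 2, -4/3, -2]
R4 ← R4 − (7/3)·R2: [0, 0, 7, -13, 3, 22/3, 25]
R5 ← R5 + (7/4)·R2: [0, 0, -6, 12, -3, -6, -21]
Swap R3 ↔ R4
R5 ← R5 + (6/7)·R3: [0, 0, 0, 6/7, -3/7, 2/7, 3/7]
R5 ← R5 + (3/14)·R4: [0, 0, 0, 0, 0, 0, 0]
The echelon form has 4 nonzero rows, and every pivot lies in the first 6 columns, so rank(T) = rank([T|b]) = 4.
The system is consistent.
Free variables = (unknowns) − (rank) = 6 − 4 = 2.

2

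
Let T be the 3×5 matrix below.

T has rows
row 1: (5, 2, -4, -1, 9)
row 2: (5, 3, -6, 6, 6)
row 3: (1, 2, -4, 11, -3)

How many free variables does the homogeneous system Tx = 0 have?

Row reduce to echelon form.
R2 ← R2 − R1: [0, 1, -2, 7, -3]
R3 ← R3 − (1/5)·R1: [0, 8/5, -16/5, 56/5, -24/5]
R3 ← R3 − (8/5)·R2: [0, 0, 0, 0, 0]
2 nonzero rows, so rank(T) = 2.
T has 5 columns; by rank–nullity, nullity = 5 − 2 = 3.

3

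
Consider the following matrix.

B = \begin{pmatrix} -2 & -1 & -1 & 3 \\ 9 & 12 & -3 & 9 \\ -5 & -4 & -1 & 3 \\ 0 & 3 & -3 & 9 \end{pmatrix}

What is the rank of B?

2

Row reduce to echelon form.
R2 ← R2 + (9/2)·R1: [0, 15/2, -15/2, 45/2]
R3 ← R3 − (5/2)·R1: [0, -3/2, 3/2, -9/2]
R3 ← R3 + (1/5)·R2: [0, 0, 0, 0]
R4 ← R4 − (2/5)·R2: [0, 0, 0, 0]
Echelon form has 2 nonzero rows, so rank(B) = 2.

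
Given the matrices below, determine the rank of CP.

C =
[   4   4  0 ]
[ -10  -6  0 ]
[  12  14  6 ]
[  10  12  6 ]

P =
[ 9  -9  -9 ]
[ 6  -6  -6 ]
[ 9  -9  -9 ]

First compute CP:
[[ 60, -60, -60],
 [-126, 126, 126],
 [246, -246, -246],
 [216, -216, -216]]
Now row reduce the product.
R2 ← R2 + (21/10)·R1: [0, 0, 0]
R3 ← R3 − (41/10)·R1: [0, 0, 0]
R4 ← R4 − (18/5)·R1: [0, 0, 0]
1 nonzero row, so rank(CP) = 1.

1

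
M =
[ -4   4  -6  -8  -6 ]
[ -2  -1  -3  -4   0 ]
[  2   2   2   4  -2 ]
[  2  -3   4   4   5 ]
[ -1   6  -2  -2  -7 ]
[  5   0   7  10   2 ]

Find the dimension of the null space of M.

2

Row reduce to echelon form.
R2 ← R2 − (1/2)·R1: [0, -3, 0, 0, 3]
R3 ← R3 + (1/2)·R1: [0, 4, -1, 0, -5]
R4 ← R4 + (1/2)·R1: [0, -1, 1, 0, 2]
R5 ← R5 − (1/4)·R1: [0, 5, -1/2, 0, -11/2]
R6 ← R6 + (5/4)·R1: [0, 5, -1/2, 0, -11/2]
R3 ← R3 + (4/3)·R2: [0, 0, -1, 0, -1]
R4 ← R4 − (1/3)·R2: [0, 0, 1, 0, 1]
R5 ← R5 + (5/3)·R2: [0, 0, -1/2, 0, -1/2]
R6 ← R6 + (5/3)·R2: [0, 0, -1/2, 0, -1/2]
R4 ← R4 + R3: [0, 0, 0, 0, 0]
R5 ← R5 − (1/2)·R3: [0, 0, 0, 0, 0]
R6 ← R6 − (1/2)·R3: [0, 0, 0, 0, 0]
3 nonzero rows, so rank(M) = 3.
M has 5 columns; by rank–nullity, nullity = 5 − 3 = 2.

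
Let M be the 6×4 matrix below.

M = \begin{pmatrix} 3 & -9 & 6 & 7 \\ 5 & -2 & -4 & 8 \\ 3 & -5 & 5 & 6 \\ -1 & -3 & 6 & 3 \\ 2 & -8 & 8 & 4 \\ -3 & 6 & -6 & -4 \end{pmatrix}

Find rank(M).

4

Row reduce to echelon form.
R2 ← R2 − (5/3)·R1: [0, 13, -14, -11/3]
R3 ← R3 − R1: [0, 4, -1, -1]
R4 ← R4 + (1/3)·R1: [0, -6, 8, 16/3]
R5 ← R5 − (2/3)·R1: [0, -2, 4, -2/3]
R6 ← R6 + R1: [0, -3, 0, 3]
R3 ← R3 − (4/13)·R2: [0, 0, 43/13, 5/39]
R4 ← R4 + (6/13)·R2: [0, 0, 20/13, 142/39]
R5 ← R5 + (2/13)·R2: [0, 0, 24/13, -16/13]
R6 ← R6 + (3/13)·R2: [0, 0, -42/13, 28/13]
R4 ← R4 − (20/43)·R3: [0, 0, 0, 154/43]
R5 ← R5 − (24/43)·R3: [0, 0, 0, -56/43]
R6 ← R6 + (42/43)·R3: [0, 0, 0, 98/43]
R5 ← R5 + (4/11)·R4: [0, 0, 0, 0]
R6 ← R6 − (7/11)·R4: [0, 0, 0, 0]
Echelon form has 4 nonzero rows, so rank(M) = 4.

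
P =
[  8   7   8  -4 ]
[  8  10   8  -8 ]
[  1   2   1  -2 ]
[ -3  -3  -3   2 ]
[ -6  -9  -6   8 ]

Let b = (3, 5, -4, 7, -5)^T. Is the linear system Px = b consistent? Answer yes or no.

Row reduce the augmented matrix [P | b].
R2 ← R2 − R1: [0, 3, 0, -4, 2]
R3 ← R3 − (1/8)·R1: [0, 9/8, 0, -3/2, -35/8]
R4 ← R4 + (3/8)·R1: [0, -3/8, 0, 1/2, 65/8]
R5 ← R5 + (3/4)·R1: [0, -15/4, 0, 5, -11/4]
R3 ← R3 − (3/8)·R2: [0, 0, 0, 0, -41/8]
R4 ← R4 + (1/8)·R2: [0, 0, 0, 0, 67/8]
R5 ← R5 + (5/4)·R2: [0, 0, 0, 0, -1/4]
R4 ← R4 + (67/41)·R3: [0, 0, 0, 0, 0]
R5 ← R5 − (2/41)·R3: [0, 0, 0, 0, 0]
The echelon form has 3 nonzero rows; the last pivot sits in the augmented column, so rank(P) = 2 but rank([P|b]) = 3.
Since the ranks differ, the system is inconsistent.

no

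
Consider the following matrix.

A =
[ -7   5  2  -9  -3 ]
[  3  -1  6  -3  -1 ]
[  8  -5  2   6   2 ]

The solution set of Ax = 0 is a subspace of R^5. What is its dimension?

Row reduce to echelon form.
R2 ← R2 + (3/7)·R1: [0, 8/7, 48/7, -48/7, -16/7]
R3 ← R3 + (8/7)·R1: [0, 5/7, 30/7, -30/7, -10/7]
R3 ← R3 − (5/8)·R2: [0, 0, 0, 0, 0]
2 nonzero rows, so rank(A) = 2.
A has 5 columns; by rank–nullity, nullity = 5 − 2 = 3.

3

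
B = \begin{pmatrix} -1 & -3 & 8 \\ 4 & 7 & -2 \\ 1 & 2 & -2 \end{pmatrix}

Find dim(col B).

Row reduce to echelon form.
R2 ← R2 + (4)·R1: [0, -5, 30]
R3 ← R3 + R1: [0, -1, 6]
R3 ← R3 − (1/5)·R2: [0, 0, 0]
Echelon form has 2 nonzero rows, so rank(B) = 2.
The column space has dimension equal to the rank: 2.

2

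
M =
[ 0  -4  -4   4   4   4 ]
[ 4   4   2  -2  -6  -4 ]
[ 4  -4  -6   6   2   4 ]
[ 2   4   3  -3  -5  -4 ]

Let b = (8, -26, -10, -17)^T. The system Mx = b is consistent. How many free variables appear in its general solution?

Row reduce the augmented matrix [M | b].
Swap R1 ↔ R2
R3 ← R3 − R1: [0, -8, -8, 8, 8, 8, 16]
R4 ← R4 − (1/2)·R1: [0, 2, 2, -2, -2, -2, -4]
R3 ← R3 − (2)·R2: [0, 0, 0, 0, 0, 0, 0]
R4 ← R4 + (1/2)·R2: [0, 0, 0, 0, 0, 0, 0]
The echelon form has 2 nonzero rows, and every pivot lies in the first 6 columns, so rank(M) = rank([M|b]) = 2.
The system is consistent.
Free variables = (unknowns) − (rank) = 6 − 2 = 4.

4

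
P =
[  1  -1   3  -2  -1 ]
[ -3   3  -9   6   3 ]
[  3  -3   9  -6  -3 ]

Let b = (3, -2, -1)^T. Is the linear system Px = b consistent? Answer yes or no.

no

Row reduce the augmented matrix [P | b].
R2 ← R2 + (3)·R1: [0, 0, 0, 0, 0, 7]
R3 ← R3 − (3)·R1: [0, 0, 0, 0, 0, -10]
R3 ← R3 + (10/7)·R2: [0, 0, 0, 0, 0, 0]
The echelon form has 2 nonzero rows; the last pivot sits in the augmented column, so rank(P) = 1 but rank([P|b]) = 2.
Since the ranks differ, the system is inconsistent.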